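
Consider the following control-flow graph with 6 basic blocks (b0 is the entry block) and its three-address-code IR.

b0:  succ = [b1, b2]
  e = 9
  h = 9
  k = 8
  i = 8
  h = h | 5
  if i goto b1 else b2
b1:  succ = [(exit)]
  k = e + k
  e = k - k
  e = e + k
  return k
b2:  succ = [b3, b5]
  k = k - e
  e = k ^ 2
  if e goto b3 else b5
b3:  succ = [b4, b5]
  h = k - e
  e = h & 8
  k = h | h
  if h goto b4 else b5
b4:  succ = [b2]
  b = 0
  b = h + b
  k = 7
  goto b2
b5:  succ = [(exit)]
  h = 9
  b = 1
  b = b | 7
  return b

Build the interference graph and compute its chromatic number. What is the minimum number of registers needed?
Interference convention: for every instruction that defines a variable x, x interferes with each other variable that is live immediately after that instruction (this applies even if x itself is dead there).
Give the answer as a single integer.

Per-block:
  b0 def {e,h,i,k} use ∅
  b1 def {e,k} use {e,k}
  b2 def {e,k} use {e,k}
  b3 def {e,h,k} use {e,k}
  b4 def {b,k} use {h}
  b5 def {b,h} use ∅

Live sets:
  b0: in=∅ out={e,k}
  b1: in={e,k} out=∅
  b2: in={e,k} out={e,k}
  b3: in={e,k} out={e,h}
  b4: in={e,h} out={e,k}
  b5: in=∅ out=∅

Interfere edges:
  b: {e,h}
  e: {b,h,i,k}
  h: {b,e,i,k}
  i: {e,h,k}
  k: {e,h,i}

Registers:
  clique {e,h,i,k} ⇒ need ≥ 4
  4-colouring: c0={e}  c1={h}  c2={b,i}  c3={k}
  χ = 4

Answer: 4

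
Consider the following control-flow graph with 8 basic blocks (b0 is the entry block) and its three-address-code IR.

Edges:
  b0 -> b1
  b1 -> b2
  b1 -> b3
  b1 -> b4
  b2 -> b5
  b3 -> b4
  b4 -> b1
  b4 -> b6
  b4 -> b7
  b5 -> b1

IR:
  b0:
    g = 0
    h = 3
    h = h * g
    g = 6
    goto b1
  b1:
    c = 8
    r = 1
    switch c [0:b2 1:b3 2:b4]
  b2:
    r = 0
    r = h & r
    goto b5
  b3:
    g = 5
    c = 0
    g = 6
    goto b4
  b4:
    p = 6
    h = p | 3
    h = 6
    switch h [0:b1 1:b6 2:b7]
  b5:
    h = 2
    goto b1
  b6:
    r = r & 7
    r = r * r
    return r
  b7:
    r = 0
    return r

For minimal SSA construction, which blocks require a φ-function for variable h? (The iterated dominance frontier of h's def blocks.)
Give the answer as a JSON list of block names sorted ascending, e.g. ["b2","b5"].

Answer: ["b1"]

Analysis:
idom tree: b1←b0 b2←b1 b3←b1 b4←b1 b5←b2 b6←b4 b7←b4
Join-block Dom:
  b1: preds {b0,b4,b5}: {b0} ∩ {b0,b1,b4} ∩ {b0,b1,b2,b5} = {b0}; idom=b0
  b4: preds {b1,b3}: {b0,b1} ∩ {b0,b1,b3} = {b0,b1}; idom=b1

DF derivation:
  join b1 pred b0: · stop@b0
  join b1 pred b4: b4→b1 stop@b0
  join b1 pred b5: b5→b2→b1 stop@b0
  join b4 pred b1: · stop@b1
  join b4 pred b3: b3 stop@b1
  DF(b0)=∅
  DF(b1)={b1}
  DF(b2)={b1}
  DF(b3)={b4}
  DF(b4)={b1}
  DF(b5)={b1}
  DF(b6)=∅
  DF(b7)=∅

φ for h: defs {b0,b4,b5}
  DF⁺ = {b1}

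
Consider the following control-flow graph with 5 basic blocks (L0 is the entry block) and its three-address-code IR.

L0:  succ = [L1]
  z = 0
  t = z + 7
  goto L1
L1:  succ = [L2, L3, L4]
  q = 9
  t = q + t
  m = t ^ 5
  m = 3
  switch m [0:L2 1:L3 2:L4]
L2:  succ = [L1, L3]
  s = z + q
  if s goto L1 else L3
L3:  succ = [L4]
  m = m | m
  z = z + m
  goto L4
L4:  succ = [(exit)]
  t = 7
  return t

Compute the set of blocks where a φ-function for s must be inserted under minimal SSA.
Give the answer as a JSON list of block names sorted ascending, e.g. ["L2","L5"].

Answer: ["L1", "L3", "L4"]

Working:
idom tree: L1←L0 L2←L1 L3←L1 L4←L1
Dom∩ at merges:
  L1: preds {L0,L2}: {L0} ∩ {L0,L1,L2} = {L0}; idom=L0
  L3: preds {L1,L2}: {L0,L1} ∩ {L0,L1,L2} = {L0,L1}; idom=L1
  L4: preds {L1,L3}: {L0,L1} ∩ {L0,L1,L3} = {L0,L1}; idom=L1

DF derivation:
  L1←L0: walk · to L0
  L1←L2: walk L2→L1 to L0
  L3←L1: walk · to L1
  L3←L2: walk L2 to L1
  L4←L1: walk · to L1
  L4←L3: walk L3 to L1
  L0 → ∅
  L1 → {L1}
  L2 → {L1,L3}
  L3 → {L4}
  L4 → ∅

φ for s: defs {L2}
  DF⁺ = {L1,L3,L4}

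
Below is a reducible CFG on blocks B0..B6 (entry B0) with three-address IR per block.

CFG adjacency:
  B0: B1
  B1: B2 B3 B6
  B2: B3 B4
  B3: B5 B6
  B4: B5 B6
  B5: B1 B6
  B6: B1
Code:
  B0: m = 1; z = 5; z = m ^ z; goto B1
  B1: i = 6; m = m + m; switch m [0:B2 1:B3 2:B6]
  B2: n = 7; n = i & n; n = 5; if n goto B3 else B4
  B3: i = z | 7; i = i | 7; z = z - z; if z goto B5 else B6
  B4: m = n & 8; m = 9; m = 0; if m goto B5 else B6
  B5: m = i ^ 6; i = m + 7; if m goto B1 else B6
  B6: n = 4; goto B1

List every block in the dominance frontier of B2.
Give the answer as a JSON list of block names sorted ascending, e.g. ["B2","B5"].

Answer: ["B3", "B5", "B6"]

Working:
idom tree: B1←B0 B2←B1 B3←B1 B4←B2 B5←B1 B6←B1
Dom at joins:
  B1: preds {B0,B5,B6}: {B0} ∩ {B0,B1,B5} ∩ {B0,B1,B6} = {B0}; idom=B0
  B3: preds {B1,B2}: {B0,B1} ∩ {B0,B1,B2} = {B0,B1}; idom=B1
  B5: preds {B3,B4}: {B0,B1,B3} ∩ {B0,B1,B2,B4} = {B0,B1}; idom=B1
  B6: preds {B1,B3,B4,B5}: {B0,B1} ∩ {B0,B1,B3} ∩ {B0,B1,B2,B4} ∩ {B0,B1,B5} = {B0,B1}; idom=B1

DF derivation:
  join B1 pred B0: · stop@B0
  join B1 pred B5: B5→B1 stop@B0
  join B1 pred B6: B6→B1 stop@B0
  join B3 pred B1: · stop@B1
  join B3 pred B2: B2 stop@B1
  join B5 pred B3: B3 stop@B1
  join B5 pred B4: B4→B2 stop@B1
  join B6 pred B1: · stop@B1
  join B6 pred B3: B3 stop@B1
  join B6 pred B4: B4→B2 stop@B1
  join B6 pred B5: B5 stop@B1
  B0: DF=∅
  B1: DF={B1}
  B2: DF={B3,B5,B6}
  B3: DF={B5,B6}
  B4: DF={B5,B6}
  B5: DF={B1,B6}
  B6: DF={B1}

DF(B2) = ["B3", "B5", "B6"]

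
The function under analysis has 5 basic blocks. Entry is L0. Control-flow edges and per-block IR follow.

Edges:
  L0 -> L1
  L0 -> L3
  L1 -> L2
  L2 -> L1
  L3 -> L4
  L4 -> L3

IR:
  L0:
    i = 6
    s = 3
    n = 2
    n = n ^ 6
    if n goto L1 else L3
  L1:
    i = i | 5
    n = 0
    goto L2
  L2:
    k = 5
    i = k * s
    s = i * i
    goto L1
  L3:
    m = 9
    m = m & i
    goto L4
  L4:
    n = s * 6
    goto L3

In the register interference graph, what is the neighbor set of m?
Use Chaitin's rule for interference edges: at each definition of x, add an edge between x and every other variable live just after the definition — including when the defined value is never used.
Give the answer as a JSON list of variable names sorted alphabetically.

Answer: ["i", "s"]

Derivation:
Per-block:
  L0: {i,n,s} / ∅
  L1: {i,n} / {i}
  L2: {i,k,s} / {s}
  L3: {m} / {i}
  L4: {n} / {s}

Backward fixpoint:
  live L0: ∅→{i,s}
  live L1: {i,s}→{s}
  live L2: {s}→{i,s}
  live L3: {i,s}→{i,s}
  live L4: {i,s}→{i,s}

Interfere edges:
  i↔{m,n,s}
  k↔{s}
  m↔{i,s}
  n↔{i,s}
  s↔{i,k,m,n}

N(m) = ["i", "s"]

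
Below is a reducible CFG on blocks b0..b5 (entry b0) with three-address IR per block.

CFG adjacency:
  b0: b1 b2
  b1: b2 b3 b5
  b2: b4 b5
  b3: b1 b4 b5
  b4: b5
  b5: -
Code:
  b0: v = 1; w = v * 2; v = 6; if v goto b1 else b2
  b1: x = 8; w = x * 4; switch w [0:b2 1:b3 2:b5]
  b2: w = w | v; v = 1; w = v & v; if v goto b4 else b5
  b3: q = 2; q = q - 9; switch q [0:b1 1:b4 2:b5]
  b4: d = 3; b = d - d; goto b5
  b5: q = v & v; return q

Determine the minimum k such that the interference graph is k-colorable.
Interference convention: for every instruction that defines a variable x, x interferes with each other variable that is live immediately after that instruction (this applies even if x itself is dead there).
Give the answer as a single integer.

Block summaries:
  b0: {v,w} / ∅
  b1: {w,x} / ∅
  b2: {v,w} / {v,w}
  b3: {q} / ∅
  b4: {b,d} / ∅
  b5: {q} / {v}

Live sets:
  b0 li=∅ lo={v,w}
  b1 li={v} lo={v,w}
  b2 li={v,w} lo={v}
  b3 li={v} lo={v}
  b4 li={v} lo={v}
  b5 li={v} lo=∅

Interference:
  b — {v}
  d — {v}
  q — {v}
  v — {b,d,q,w,x}
  w — {v}
  x — {v}

Colouring:
  clique {b,v} ⇒ need ≥ 2
  assign b→R1 d→R1 q→R1 v→R0 w→R1 x→R1 — no edge inside a register ⇒ χ ≤ 2
  χ = 2

Answer: 2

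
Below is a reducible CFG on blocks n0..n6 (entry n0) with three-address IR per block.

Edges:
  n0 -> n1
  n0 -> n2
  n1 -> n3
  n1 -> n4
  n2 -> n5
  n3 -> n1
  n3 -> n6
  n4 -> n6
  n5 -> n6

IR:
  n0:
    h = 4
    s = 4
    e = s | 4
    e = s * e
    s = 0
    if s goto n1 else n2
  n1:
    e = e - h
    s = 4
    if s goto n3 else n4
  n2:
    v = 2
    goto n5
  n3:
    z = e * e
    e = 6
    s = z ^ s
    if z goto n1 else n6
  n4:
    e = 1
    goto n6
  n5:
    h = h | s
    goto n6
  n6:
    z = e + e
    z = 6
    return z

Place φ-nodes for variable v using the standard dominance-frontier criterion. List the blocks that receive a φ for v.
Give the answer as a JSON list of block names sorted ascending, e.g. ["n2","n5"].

Answer: ["n6"]

Working:
idom tree: n1←n0 n2←n0 n3←n1 n4←n1 n5←n2 n6←n0
Dom∩ at merges:
  n1: preds {n0,n3}: {n0} ∩ {n0,n1,n3} = {n0}; idom=n0
  n6: preds {n3,n4,n5}: {n0,n1,n3} ∩ {n0,n1,n4} ∩ {n0,n2,n5} = {n0}; idom=n0

Frontier:
  join n1 pred n0: · stop@n0
  join n1 pred n3: n3→n1 stop@n0
  join n6 pred n3: n3→n1 stop@n0
  join n6 pred n4: n4→n1 stop@n0
  join n6 pred n5: n5→n2 stop@n0
  n0: DF=∅
  n1: DF={n1,n6}
  n2: DF={n6}
  n3: DF={n1,n6}
  n4: DF={n6}
  n5: DF={n6}
  n6: DF=∅

φ for v: defs {n2}
  DF⁺ = {n6}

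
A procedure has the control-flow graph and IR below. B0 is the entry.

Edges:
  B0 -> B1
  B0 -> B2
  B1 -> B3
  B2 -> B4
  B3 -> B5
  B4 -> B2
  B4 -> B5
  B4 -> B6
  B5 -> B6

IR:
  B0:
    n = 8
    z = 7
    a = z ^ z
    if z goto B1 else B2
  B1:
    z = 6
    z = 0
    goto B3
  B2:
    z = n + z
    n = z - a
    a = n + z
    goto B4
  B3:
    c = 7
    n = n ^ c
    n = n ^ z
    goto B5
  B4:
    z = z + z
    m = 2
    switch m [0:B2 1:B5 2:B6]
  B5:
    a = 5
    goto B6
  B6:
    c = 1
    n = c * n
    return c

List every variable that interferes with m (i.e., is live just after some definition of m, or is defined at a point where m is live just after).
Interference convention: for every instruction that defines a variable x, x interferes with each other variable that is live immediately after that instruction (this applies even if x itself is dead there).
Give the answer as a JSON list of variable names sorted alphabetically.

Block summaries:
  B0: {a,n,z} / ∅
  B1: {z} / ∅
  B2: {a,n,z} / {a,n,z}
  B3: {c,n} / {n,z}
  B4: {m,z} / {z}
  B5: {a} / ∅
  B6: {c,n} / {n}

Liveness:
  B0: in=∅ out={a,n,z}
  B1: in={n} out={n,z}
  B2: in={a,n,z} out={a,n,z}
  B3: in={n,z} out={n}
  B4: in={a,n,z} out={a,n,z}
  B5: in={n} out={n}
  B6: in={n} out=∅

Interfere edges:
  a↔{m,n,z}
  c↔{n,z}
  m↔{a,n,z}
  n↔{a,c,m,z}
  z↔{a,c,m,n}

N(m) = ["a", "n", "z"]

Answer: ["a", "n", "z"]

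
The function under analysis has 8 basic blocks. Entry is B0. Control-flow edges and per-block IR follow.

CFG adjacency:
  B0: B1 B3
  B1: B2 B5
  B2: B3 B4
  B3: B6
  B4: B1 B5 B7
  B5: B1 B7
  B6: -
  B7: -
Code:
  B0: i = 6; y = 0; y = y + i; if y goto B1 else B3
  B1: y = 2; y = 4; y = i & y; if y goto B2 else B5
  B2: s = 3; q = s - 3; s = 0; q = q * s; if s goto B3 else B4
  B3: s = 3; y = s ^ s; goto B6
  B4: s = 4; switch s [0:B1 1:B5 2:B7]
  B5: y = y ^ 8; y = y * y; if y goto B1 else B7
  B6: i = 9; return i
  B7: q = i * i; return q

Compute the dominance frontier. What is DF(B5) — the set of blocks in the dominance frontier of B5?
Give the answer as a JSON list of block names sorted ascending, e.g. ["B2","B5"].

Answer: ["B1", "B7"]

Derivation:
idom tree: B1←B0 B2←B1 B3←B0 B4←B2 B5←B1 B6←B3 B7←B1
Join-block Dom:
  B1: preds {B0,B4,B5}: {B0} ∩ {B0,B1,B2,B4} ∩ {B0,B1,B5} = {B0}; idom=B0
  B3: preds {B0,B2}: {B0} ∩ {B0,B1,B2} = {B0}; idom=B0
  B5: preds {B1,B4}: {B0,B1} ∩ {B0,B1,B2,B4} = {B0,B1}; idom=B1
  B7: preds {B4,B5}: {B0,B1,B2,B4} ∩ {B0,B1,B5} = {B0,B1}; idom=B1

DF walk-up:
  join B1 pred B0: · stop@B0
  join B1 pred B4: B4→B2→B1 stop@B0
  join B1 pred B5: B5→B1 stop@B0
  join B3 pred B0: · stop@B0
  join B3 pred B2: B2→B1 stop@B0
  join B5 pred B1: · stop@B1
  join B5 pred B4: B4→B2 stop@B1
  join B7 pred B4: B4→B2 stop@B1
  join B7 pred B5: B5 stop@B1
  DF(B0)=∅
  DF(B1)={B1,B3}
  DF(B2)={B1,B3,B5,B7}
  DF(B3)=∅
  DF(B4)={B1,B5,B7}
  DF(B5)={B1,B7}
  DF(B6)=∅
  DF(B7)=∅

DF(B5) = ["B1", "B7"]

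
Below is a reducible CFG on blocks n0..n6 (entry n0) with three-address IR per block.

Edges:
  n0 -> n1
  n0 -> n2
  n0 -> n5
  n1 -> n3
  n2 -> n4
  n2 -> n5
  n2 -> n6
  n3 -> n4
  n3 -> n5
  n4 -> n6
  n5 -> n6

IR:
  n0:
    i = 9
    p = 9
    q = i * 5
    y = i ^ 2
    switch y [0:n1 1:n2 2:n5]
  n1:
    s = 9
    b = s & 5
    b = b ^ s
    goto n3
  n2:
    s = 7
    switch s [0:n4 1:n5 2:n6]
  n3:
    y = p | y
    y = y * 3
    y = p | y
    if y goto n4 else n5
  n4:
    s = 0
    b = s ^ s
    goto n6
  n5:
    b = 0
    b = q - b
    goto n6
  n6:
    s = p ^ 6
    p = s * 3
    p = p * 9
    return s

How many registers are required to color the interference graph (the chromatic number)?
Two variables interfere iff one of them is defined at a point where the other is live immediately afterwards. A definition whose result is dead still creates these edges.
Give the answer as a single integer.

def/use:
  n0: def={i,p,q,y} ue=∅
  n1: def={b,s} ue=∅
  n2: def={s} ue=∅
  n3: def={y} ue={p,y}
  n4: def={b,s} ue=∅
  n5: def={b} ue={q}
  n6: def={p,s} ue={p}

Live sets:
  n0 li=∅ lo={p,q,y}
  n1 li={p,q,y} lo={p,q,y}
  n2 li={p,q} lo={p,q}
  n3 li={p,q,y} lo={p,q}
  n4 li={p} lo={p}
  n5 li={p,q} lo={p}
  n6 li={p} lo=∅

Interference:
  b↔{p,q,s,y}
  i↔{p,q}
  p↔{b,i,q,s,y}
  q↔{b,i,p,s,y}
  s↔{b,p,q,y}
  y↔{b,p,q,s}

Colouring:
  {b,p,q,s,y} pairwise interfere (5-clique) ⇒ χ ≥ 5
  assign b→c2 i→c2 p→c0 q→c1 s→c3 y→c4 — no edge inside a register ⇒ χ ≤ 5
  χ = 5

Answer: 5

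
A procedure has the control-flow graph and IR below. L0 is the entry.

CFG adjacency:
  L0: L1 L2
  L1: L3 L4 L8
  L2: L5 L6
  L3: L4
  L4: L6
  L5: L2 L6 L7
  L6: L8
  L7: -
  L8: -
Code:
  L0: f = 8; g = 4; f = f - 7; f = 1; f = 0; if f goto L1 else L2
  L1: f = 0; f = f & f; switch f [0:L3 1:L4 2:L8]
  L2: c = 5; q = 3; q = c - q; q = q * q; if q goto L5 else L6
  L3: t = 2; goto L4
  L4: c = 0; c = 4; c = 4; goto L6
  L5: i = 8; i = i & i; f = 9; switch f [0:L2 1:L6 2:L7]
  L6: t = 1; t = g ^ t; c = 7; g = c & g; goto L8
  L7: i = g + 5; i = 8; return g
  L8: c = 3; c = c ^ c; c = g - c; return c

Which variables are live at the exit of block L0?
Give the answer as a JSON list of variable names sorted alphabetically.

Answer: ["g"]

Working:
Per-block:
  L0: {f,g} / ∅
  L1: {f} / ∅
  L2: {c,q} / ∅
  L3: {t} / ∅
  L4: {c} / ∅
  L5: {f,i} / ∅
  L6: {c,g,t} / {g}
  L7: {i} / {g}
  L8: {c} / {g}

Live sets:
  L0: in=∅ out={g}
  L1: in={g} out={g}
  L2: in={g} out={g}
  L3: in={g} out={g}
  L4: in={g} out={g}
  L5: in={g} out={g}
  L6: in={g} out={g}
  L7: in={g} out=∅
  L8: in={g} out=∅

live-out(L0) = ["g"]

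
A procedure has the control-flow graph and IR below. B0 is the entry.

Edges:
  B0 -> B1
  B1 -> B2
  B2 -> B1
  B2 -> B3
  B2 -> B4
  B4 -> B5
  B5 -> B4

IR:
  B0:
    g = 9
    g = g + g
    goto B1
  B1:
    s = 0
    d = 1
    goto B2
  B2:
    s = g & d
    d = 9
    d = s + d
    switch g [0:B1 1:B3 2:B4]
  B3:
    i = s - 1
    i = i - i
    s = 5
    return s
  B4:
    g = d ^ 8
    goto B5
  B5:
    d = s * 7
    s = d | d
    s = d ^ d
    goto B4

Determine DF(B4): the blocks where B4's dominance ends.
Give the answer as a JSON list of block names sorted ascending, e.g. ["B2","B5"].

idom tree: B1←B0 B2←B1 B3←B2 B4←B2 B5←B4
Join-block Dom:
  B1: preds {B0,B2}: {B0} ∩ {B0,B1,B2} = {B0}; idom=B0
  B4: preds {B2,B5}: {B0,B1,B2} ∩ {B0,B1,B2,B4,B5} = {B0,B1,B2}; idom=B2

Frontier:
  B1←B0: walk · to B0
  B1←B2: walk B2→B1 to B0
  B4←B2: walk · to B2
  B4←B5: walk B5→B4 to B2
  DF(B0)=∅
  DF(B1)={B1}
  DF(B2)={B1}
  DF(B3)=∅
  DF(B4)={B4}
  DF(B5)={B4}

DF(B4) = ["B4"]

Answer: ["B4"]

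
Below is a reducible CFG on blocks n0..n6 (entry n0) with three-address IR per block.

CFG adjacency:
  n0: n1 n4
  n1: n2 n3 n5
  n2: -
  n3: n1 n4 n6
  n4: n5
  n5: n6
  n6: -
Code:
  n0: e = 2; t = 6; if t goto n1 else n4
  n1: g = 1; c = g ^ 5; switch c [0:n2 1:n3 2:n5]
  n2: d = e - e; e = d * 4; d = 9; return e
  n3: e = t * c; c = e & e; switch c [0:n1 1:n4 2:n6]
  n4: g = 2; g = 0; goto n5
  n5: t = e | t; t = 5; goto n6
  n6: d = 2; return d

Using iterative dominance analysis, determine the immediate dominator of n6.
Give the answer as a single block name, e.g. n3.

idom tree: n1←n0 n2←n1 n3←n1 n4←n0 n5←n0 n6←n0
Dom∩ at merges:
  n1: preds {n0,n3}: {n0} ∩ {n0,n1,n3} = {n0}; idom=n0
  n4: preds {n0,n3}: {n0} ∩ {n0,n1,n3} = {n0}; idom=n0
  n5: preds {n1,n4}: {n0,n1} ∩ {n0,n4} = {n0}; idom=n0
  n6: preds {n3,n5}: {n0,n1,n3} ∩ {n0,n5} = {n0}; idom=n0

idom(n6) = n0

Answer: n0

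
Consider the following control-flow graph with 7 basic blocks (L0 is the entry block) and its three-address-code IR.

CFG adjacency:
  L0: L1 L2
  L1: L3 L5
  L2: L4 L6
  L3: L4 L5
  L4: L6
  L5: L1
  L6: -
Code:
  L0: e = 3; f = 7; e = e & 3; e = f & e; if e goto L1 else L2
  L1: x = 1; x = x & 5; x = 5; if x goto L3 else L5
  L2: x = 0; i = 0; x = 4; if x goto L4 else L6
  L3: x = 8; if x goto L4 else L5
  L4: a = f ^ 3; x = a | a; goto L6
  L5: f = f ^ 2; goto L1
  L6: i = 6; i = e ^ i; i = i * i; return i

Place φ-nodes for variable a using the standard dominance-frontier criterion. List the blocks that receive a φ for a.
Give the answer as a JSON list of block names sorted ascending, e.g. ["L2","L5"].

idom tree: L1←L0 L2←L0 L3←L1 L4←L0 L5←L1 L6←L0
Dom∩ at merges:
  L1: preds {L0,L5}: {L0} ∩ {L0,L1,L5} = {L0}; idom=L0
  L4: preds {L2,L3}: {L0,L2} ∩ {L0,L1,L3} = {L0}; idom=L0
  L5: preds {L1,L3}: {L0,L1} ∩ {L0,L1,L3} = {L0,L1}; idom=L1
  L6: preds {L2,L4}: {L0,L2} ∩ {L0,L4} = {L0}; idom=L0

DF derivation:
  join L1 pred L0: · stop@L0
  join L1 pred L5: L5→L1 stop@L0
  join L4 pred L2: L2 stop@L0
  join L4 pred L3: L3→L1 stop@L0
  join L5 pred L1: · stop@L1
  join L5 pred L3: L3 stop@L1
  join L6 pred L2: L2 stop@L0
  join L6 pred L4: L4 stop@L0
  L0: DF=∅
  L1: DF={L1,L4}
  L2: DF={L4,L6}
  L3: DF={L4,L5}
  L4: DF={L6}
  L5: DF={L1}
  L6: DF=∅

φ for a: defs {L4}
  DF⁺ = {L6}

Answer: ["L6"]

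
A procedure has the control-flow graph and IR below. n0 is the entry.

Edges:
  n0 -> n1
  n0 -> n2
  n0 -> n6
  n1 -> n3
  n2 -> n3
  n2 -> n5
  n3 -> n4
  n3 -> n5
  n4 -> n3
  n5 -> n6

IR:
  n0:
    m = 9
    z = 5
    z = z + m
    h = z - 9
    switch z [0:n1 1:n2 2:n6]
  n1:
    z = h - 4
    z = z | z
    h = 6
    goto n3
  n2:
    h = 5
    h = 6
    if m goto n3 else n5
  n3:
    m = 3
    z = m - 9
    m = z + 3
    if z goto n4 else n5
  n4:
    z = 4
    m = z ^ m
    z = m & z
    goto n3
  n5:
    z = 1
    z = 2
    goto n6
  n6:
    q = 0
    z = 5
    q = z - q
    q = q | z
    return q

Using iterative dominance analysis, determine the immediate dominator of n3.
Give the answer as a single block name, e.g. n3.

Answer: n0

Working:
idom tree: n1←n0 n2←n0 n3←n0 n4←n3 n5←n0 n6←n0
Join-block Dom:
  n3: preds {n1,n2,n4}: {n0,n1} ∩ {n0,n2} ∩ {n0,n3,n4} = {n0}; idom=n0
  n5: preds {n2,n3}: {n0,n2} ∩ {n0,n3} = {n0}; idom=n0
  n6: preds {n0,n5}: {n0} ∩ {n0,n5} = {n0}; idom=n0

idom(n3) = n0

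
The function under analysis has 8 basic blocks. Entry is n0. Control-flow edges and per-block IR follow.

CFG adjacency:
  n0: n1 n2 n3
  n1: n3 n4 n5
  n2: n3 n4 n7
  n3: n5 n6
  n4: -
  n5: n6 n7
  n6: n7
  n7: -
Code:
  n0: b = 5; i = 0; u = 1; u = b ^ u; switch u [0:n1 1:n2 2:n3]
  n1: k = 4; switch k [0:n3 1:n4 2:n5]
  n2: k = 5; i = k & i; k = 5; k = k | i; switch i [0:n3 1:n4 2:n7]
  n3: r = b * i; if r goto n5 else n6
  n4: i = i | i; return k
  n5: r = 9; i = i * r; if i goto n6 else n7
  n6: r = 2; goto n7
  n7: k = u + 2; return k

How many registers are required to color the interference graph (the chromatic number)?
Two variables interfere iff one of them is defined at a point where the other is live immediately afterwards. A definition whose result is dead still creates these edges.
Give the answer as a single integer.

Answer: 4

Working:
def/use:
  n0: {b,i,u} / ∅
  n1: {k} / ∅
  n2: {i,k} / {i}
  n3: {r} / {b,i}
  n4: {i} / {i,k}
  n5: {i,r} / {i}
  n6: {r} / ∅
  n7: {k} / {u}

Liveness:
  live n0: ∅→{b,i,u}
  live n1: {b,i,u}→{b,i,k,u}
  live n2: {b,i,u}→{b,i,k,u}
  live n3: {b,i,u}→{i,u}
  live n4: {i,k}→∅
  live n5: {i,u}→{u}
  live n6: {u}→{u}
  live n7: {u}→∅

Conflict graph:
  b↔{i,k,u}
  i↔{b,k,r,u}
  k↔{b,i,u}
  r↔{i,u}
  u↔{b,i,k,r}

Colouring:
  {b,i,k,u} pairwise interfere (4-clique) ⇒ χ ≥ 4
  assign b→c2 i→c0 k→c3 r→c2 u→c1 — no edge inside a register ⇒ χ ≤ 4
  χ = 4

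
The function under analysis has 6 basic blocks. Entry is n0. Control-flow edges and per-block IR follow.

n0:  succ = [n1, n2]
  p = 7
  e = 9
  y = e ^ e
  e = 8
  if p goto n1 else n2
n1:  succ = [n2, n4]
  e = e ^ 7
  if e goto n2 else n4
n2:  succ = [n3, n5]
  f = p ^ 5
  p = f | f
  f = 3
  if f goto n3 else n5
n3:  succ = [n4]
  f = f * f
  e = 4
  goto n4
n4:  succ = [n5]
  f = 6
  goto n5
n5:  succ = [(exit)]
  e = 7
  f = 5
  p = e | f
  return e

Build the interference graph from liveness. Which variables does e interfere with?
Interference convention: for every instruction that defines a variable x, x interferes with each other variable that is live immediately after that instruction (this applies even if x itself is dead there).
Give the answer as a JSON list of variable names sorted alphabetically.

Per-block:
  n0 def {e,p,y} use ∅
  n1 def {e} use {e}
  n2 def {f,p} use {p}
  n3 def {e,f} use {f}
  n4 def {f} use ∅
  n5 def {e,f,p} use ∅

Backward fixpoint:
  n0: in=∅ out={e,p}
  n1: in={e,p} out={p}
  n2: in={p} out={f}
  n3: in={f} out=∅
  n4: in=∅ out=∅
  n5: in=∅ out=∅

Interference:
  e: {f,p}
  f: {e}
  p: {e,y}
  y: {p}

N(e) = ["f", "p"]

Answer: ["f", "p"]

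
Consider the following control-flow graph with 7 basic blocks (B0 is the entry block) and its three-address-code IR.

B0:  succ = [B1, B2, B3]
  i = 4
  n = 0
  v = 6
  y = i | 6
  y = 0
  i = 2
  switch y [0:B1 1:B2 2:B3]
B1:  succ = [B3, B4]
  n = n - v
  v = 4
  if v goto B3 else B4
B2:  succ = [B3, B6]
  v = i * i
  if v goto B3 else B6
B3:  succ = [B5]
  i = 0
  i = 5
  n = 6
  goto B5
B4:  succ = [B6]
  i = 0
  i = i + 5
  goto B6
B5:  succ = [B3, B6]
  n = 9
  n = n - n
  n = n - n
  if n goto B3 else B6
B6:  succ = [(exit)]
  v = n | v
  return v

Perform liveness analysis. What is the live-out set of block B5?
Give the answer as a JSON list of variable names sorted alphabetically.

Answer: ["n", "v"]

Working:
def/use:
  B0: def={i,n,v,y} ue=∅
  B1: def={n,v} ue={n,v}
  B2: def={v} ue={i}
  B3: def={i,n} ue=∅
  B4: def={i} ue=∅
  B5: def={n} ue=∅
  B6: def={v} ue={n,v}

Live sets:
  B0 li=∅ lo={i,n,v}
  B1 li={n,v} lo={n,v}
  B2 li={i,n} lo={n,v}
  B3 li={v} lo={v}
  B4 li={n,v} lo={n,v}
  B5 li={v} lo={n,v}
  B6 li={n,v} lo=∅

live-out(B5) = ["n", "v"]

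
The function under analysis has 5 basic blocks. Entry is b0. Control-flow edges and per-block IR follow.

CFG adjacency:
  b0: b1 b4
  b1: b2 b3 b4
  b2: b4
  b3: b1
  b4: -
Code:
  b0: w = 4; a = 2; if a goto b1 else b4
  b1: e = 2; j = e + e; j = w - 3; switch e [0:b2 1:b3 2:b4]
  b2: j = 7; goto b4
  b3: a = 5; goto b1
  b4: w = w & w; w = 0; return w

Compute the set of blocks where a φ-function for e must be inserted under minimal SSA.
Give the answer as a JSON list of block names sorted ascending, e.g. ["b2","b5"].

idom tree: b1←b0 b2←b1 b3←b1 b4←b0
Join-block Dom:
  b1: preds {b0,b3}: {b0} ∩ {b0,b1,b3} = {b0}; idom=b0
  b4: preds {b0,b1,b2}: {b0} ∩ {b0,b1} ∩ {b0,b1,b2} = {b0}; idom=b0

DF derivation:
  b1←b0: walk · to b0
  b1←b3: walk b3→b1 to b0
  b4←b0: walk · to b0
  b4←b1: walk b1 to b0
  b4←b2: walk b2→b1 to b0
  b0 → ∅
  b1 → {b1,b4}
  b2 → {b4}
  b3 → {b1}
  b4 → ∅

φ for e: defs {b1}
  DF⁺ = {b1,b4}

Answer: ["b1", "b4"]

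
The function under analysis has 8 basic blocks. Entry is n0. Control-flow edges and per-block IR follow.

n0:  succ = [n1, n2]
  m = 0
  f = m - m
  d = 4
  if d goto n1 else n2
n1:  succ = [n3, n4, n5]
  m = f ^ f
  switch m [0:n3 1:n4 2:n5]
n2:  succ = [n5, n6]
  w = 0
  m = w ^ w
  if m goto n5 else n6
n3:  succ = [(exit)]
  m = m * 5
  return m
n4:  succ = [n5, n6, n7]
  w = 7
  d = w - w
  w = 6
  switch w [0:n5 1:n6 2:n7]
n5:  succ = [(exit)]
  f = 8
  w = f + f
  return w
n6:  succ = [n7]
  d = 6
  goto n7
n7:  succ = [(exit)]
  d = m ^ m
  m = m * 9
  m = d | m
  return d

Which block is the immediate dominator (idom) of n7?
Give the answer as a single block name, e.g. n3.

Answer: n0

Working:
idom tree: n1←n0 n2←n0 n3←n1 n4←n1 n5←n0 n6←n0 n7←n0
Dom∩ at merges:
  n5: preds {n1,n2,n4}: {n0,n1} ∩ {n0,n2} ∩ {n0,n1,n4} = {n0}; idom=n0
  n6: preds {n2,n4}: {n0,n2} ∩ {n0,n1,n4} = {n0}; idom=n0
  n7: preds {n4,n6}: {n0,n1,n4} ∩ {n0,n6} = {n0}; idom=n0

idom(n7) = n0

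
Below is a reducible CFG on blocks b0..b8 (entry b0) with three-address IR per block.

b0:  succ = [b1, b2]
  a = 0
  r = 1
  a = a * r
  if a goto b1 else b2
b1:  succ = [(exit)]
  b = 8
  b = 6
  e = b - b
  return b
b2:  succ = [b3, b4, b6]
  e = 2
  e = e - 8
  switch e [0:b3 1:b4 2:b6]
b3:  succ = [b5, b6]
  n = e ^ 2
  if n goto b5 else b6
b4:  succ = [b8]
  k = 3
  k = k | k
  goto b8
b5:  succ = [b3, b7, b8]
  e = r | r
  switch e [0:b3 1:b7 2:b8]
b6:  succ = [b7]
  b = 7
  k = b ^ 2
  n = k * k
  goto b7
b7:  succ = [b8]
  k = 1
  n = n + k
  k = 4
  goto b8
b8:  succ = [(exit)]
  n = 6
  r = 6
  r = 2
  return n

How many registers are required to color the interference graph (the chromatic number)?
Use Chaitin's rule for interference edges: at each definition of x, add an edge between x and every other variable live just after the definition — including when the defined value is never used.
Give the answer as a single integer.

Answer: 3

Working:
def/use:
  b0: {a,r} / ∅
  b1: {b,e} / ∅
  b2: {e} / ∅
  b3: {n} / {e}
  b4: {k} / ∅
  b5: {e} / {r}
  b6: {b,k,n} / ∅
  b7: {k,n} / {n}
  b8: {n,r} / ∅

Live sets:
  b0: in=∅ out={r}
  b1: in=∅ out=∅
  b2: in={r} out={e,r}
  b3: in={e,r} out={n,r}
  b4: in=∅ out=∅
  b5: in={n,r} out={e,n,r}
  b6: in=∅ out={n}
  b7: in={n} out=∅
  b8: in=∅ out=∅

Interfere edges:
  a — {r}
  b — {e}
  e — {b,n,r}
  k — {n}
  n — {e,k,r}
  r — {a,e,n}

Chromatic number:
  {e,n,r} pairwise interfere (3-clique) ⇒ χ ≥ 3
  3-colouring: R0={a,e,k}  R1={b,n}  R2={r}
  χ = 3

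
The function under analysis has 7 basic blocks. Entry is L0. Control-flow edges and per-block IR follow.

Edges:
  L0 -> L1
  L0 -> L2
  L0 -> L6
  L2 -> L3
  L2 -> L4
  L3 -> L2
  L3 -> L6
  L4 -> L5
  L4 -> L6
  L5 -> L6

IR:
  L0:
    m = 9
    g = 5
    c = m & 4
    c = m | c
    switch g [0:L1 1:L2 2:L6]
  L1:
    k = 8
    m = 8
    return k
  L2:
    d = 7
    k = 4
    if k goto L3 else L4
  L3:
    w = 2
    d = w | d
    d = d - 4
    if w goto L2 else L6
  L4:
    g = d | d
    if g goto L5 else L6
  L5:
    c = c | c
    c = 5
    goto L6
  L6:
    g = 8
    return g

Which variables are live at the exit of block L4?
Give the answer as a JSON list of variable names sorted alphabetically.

def/use:
  L0 def {c,g,m} use ∅
  L1 def {k,m} use ∅
  L2 def {d,k} use ∅
  L3 def {d,w} use {d}
  L4 def {g} use {d}
  L5 def {c} use {c}
  L6 def {g} use ∅

Live sets:
  L0: in=∅ out={c}
  L1: in=∅ out=∅
  L2: in={c} out={c,d}
  L3: in={c,d} out={c}
  L4: in={c,d} out={c}
  L5: in={c} out=∅
  L6: in=∅ out=∅

live-out(L4) = ["c"]

Answer: ["c"]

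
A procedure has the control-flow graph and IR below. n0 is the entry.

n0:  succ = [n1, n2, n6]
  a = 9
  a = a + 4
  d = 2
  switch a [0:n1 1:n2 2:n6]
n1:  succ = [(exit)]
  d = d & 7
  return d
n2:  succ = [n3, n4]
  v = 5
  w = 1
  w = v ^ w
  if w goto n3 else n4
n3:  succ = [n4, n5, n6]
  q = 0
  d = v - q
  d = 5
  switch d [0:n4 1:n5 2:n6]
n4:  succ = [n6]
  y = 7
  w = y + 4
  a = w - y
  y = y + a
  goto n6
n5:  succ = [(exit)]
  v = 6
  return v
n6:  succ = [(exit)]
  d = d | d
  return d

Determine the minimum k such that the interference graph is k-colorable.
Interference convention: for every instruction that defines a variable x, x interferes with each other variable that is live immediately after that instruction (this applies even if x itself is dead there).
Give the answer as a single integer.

Block summaries:
  n0 def {a,d} use ∅
  n1 def {d} use {d}
  n2 def {v,w} use ∅
  n3 def {d,q} use {v}
  n4 def {a,w,y} use ∅
  n5 def {v} use ∅
  n6 def {d} use {d}

Backward fixpoint:
  n0: in=∅ out={d}
  n1: in={d} out=∅
  n2: in={d} out={d,v}
  n3: in={v} out={d}
  n4: in={d} out={d}
  n5: in=∅ out=∅
  n6: in={d} out=∅

Interfere edges:
  a — {d,y}
  d — {a,v,w,y}
  q — {v}
  v — {d,q,w}
  w — {d,v,y}
  y — {a,d,w}

Registers:
  {a,d,y} pairwise interfere (3-clique) ⇒ χ ≥ 3
  3-colouring: c0={d,q}  c1={v,y}  c2={a,w}
  χ = 3

Answer: 3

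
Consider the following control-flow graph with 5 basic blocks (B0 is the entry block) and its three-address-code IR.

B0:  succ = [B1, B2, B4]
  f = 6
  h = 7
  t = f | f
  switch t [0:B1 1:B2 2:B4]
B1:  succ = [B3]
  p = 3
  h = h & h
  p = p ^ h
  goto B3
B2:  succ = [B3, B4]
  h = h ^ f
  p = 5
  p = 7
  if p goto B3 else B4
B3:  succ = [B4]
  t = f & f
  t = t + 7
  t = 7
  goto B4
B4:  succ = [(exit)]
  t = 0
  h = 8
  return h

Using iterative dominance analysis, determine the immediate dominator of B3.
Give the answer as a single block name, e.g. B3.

Answer: B0

Analysis:
idom tree: B1←B0 B2←B0 B3←B0 B4←B0
Join-block Dom:
  B3: preds {B1,B2}: {B0,B1} ∩ {B0,B2} = {B0}; idom=B0
  B4: preds {B0,B2,B3}: {B0} ∩ {B0,B2} ∩ {B0,B3} = {B0}; idom=B0

idom(B3) = B0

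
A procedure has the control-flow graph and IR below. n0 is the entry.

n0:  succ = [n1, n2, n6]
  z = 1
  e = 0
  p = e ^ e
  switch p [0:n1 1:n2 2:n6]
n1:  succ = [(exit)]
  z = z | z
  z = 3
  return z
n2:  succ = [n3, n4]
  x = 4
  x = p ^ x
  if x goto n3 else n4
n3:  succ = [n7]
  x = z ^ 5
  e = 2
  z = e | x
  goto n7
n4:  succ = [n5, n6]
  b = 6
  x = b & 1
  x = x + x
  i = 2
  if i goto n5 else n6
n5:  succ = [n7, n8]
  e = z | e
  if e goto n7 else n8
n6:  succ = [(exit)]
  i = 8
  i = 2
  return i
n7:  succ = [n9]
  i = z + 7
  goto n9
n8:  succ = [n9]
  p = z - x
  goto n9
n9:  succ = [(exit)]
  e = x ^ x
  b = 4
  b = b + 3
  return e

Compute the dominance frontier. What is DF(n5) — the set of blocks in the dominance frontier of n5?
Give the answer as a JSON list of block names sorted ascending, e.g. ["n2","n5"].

idom tree: n1←n0 n2←n0 n3←n2 n4←n2 n5←n4 n6←n0 n7←n2 n8←n5 n9←n2
Join-block Dom:
  n6: preds {n0,n4}: {n0} ∩ {n0,n2,n4} = {n0}; idom=n0
  n7: preds {n3,n5}: {n0,n2,n3} ∩ {n0,n2,n4,n5} = {n0,n2}; idom=n2
  n9: preds {n7,n8}: {n0,n2,n7} ∩ {n0,n2,n4,n5,n8} = {n0,n2}; idom=n2

DF derivation:
  join n6 pred n0: · stop@n0
  join n6 pred n4: n4→n2 stop@n0
  join n7 pred n3: n3 stop@n2
  join n7 pred n5: n5→n4 stop@n2
  join n9 pred n7: n7 stop@n2
  join n9 pred n8: n8→n5→n4 stop@n2
  n0: DF=∅
  n1: DF=∅
  n2: DF={n6}
  n3: DF={n7}
  n4: DF={n6,n7,n9}
  n5: DF={n7,n9}
  n6: DF=∅
  n7: DF={n9}
  n8: DF={n9}
  n9: DF=∅

DF(n5) = ["n7", "n9"]

Answer: ["n7", "n9"]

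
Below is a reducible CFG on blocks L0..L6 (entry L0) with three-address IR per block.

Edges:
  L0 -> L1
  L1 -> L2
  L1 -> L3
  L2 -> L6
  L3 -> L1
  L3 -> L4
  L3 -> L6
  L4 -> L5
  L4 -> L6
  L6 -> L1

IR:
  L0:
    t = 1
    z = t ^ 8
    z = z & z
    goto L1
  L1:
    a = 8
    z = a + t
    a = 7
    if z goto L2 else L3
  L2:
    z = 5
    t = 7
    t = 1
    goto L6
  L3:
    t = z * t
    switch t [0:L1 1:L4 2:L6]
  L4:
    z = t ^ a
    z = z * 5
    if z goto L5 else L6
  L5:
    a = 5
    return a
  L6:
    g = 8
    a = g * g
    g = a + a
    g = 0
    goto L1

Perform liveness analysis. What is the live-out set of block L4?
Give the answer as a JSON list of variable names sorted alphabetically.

Per-block:
  L0 def {t,z} use ∅
  L1 def {a,z} use {t}
  L2 def {t,z} use ∅
  L3 def {t} use {t,z}
  L4 def {z} use {a,t}
  L5 def {a} use ∅
  L6 def {a,g} use ∅

Backward fixpoint:
  live L0: ∅→{t}
  live L1: {t}→{a,t,z}
  live L2: ∅→{t}
  live L3: {a,t,z}→{a,t}
  live L4: {a,t}→{t}
  live L5: ∅→∅
  live L6: {t}→{t}

live-out(L4) = ["t"]

Answer: ["t"]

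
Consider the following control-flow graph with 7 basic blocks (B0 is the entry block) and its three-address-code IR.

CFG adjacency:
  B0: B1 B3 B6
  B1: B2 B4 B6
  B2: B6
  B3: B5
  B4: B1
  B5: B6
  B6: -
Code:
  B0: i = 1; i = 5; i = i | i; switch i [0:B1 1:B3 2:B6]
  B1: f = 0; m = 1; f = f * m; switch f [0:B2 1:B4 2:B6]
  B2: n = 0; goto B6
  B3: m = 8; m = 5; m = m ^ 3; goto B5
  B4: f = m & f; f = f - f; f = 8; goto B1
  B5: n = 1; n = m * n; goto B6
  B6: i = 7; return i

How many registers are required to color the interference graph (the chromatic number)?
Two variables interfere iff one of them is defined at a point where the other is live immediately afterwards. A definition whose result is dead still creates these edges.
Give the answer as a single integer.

Answer: 2

Analysis:
Block summaries:
  B0: {i} / ∅
  B1: {f,m} / ∅
  B2: {n} / ∅
  B3: {m} / ∅
  B4: {f} / {f,m}
  B5: {n} / {m}
  B6: {i} / ∅

Liveness:
  B0 li=∅ lo=∅
  B1 li=∅ lo={f,m}
  B2 li=∅ lo=∅
  B3 li=∅ lo={m}
  B4 li={f,m} lo=∅
  B5 li={m} lo=∅
  B6 li=∅ lo=∅

Conflict graph:
  f↔{m}
  i↔∅
  m↔{f,n}
  n↔{m}

Registers:
  clique {f,m} ⇒ need ≥ 2
  assign f→r1 i→r0 m→r0 n→r1 — no edge inside a register ⇒ χ ≤ 2
  χ = 2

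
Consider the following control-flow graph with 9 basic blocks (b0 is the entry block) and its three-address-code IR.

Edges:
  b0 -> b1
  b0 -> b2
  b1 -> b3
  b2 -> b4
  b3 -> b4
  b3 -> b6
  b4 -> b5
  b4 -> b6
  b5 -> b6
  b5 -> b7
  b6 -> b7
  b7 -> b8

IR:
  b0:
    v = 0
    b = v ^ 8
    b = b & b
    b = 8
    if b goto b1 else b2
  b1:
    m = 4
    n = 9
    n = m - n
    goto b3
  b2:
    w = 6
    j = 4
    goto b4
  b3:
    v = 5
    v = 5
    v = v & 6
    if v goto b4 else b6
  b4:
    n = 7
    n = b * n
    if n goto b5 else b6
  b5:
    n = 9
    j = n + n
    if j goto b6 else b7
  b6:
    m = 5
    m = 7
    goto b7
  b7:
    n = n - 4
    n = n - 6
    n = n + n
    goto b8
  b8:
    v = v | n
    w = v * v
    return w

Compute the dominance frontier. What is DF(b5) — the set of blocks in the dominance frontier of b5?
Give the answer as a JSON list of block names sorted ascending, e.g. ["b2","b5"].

idom tree: b1←b0 b2←b0 b3←b1 b4←b0 b5←b4 b6←b0 b7←b0 b8←b7
Dom at joins:
  b4: preds {b2,b3}: {b0,b2} ∩ {b0,b1,b3} = {b0}; idom=b0
  b6: preds {b3,b4,b5}: {b0,b1,b3} ∩ {b0,b4} ∩ {b0,b4,b5} = {b0}; idom=b0
  b7: preds {b5,b6}: {b0,b4,b5} ∩ {b0,b6} = {b0}; idom=b0

DF walk-up:
  join b4 pred b2: b2 stop@b0
  join b4 pred b3: b3→b1 stop@b0
  join b6 pred b3: b3→b1 stop@b0
  join b6 pred b4: b4 stop@b0
  join b6 pred b5: b5→b4 stop@b0
  join b7 pred b5: b5→b4 stop@b0
  join b7 pred b6: b6 stop@b0
  b0 → ∅
  b1 → {b4,b6}
  b2 → {b4}
  b3 → {b4,b6}
  b4 → {b6,b7}
  b5 → {b6,b7}
  b6 → {b7}
  b7 → ∅
  b8 → ∅

DF(b5) = ["b6", "b7"]

Answer: ["b6", "b7"]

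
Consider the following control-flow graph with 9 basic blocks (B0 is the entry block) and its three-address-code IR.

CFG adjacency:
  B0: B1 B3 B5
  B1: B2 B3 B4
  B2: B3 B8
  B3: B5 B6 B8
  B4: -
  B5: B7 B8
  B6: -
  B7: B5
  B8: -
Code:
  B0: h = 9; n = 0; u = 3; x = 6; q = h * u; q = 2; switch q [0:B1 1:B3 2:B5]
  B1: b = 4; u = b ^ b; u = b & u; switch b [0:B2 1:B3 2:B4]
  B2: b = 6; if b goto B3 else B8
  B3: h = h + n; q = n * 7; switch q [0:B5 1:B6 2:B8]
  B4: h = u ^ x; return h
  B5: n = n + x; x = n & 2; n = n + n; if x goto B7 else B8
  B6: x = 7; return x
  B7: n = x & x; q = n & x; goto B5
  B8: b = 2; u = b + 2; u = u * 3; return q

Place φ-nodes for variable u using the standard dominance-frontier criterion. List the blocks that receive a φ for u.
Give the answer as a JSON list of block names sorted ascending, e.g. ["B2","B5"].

Answer: ["B3", "B5", "B8"]

Derivation:
idom tree: B1←B0 B2←B1 B3←B0 B4←B1 B5←B0 B6←B3 B7←B5 B8←B0
Dom at joins:
  B3: preds {B0,B1,B2}: {B0} ∩ {B0,B1} ∩ {B0,B1,B2} = {B0}; idom=B0
  B5: preds {B0,B3,B7}: {B0} ∩ {B0,B3} ∩ {B0,B5,B7} = {B0}; idom=B0
  B8: preds {B2,B3,B5}: {B0,B1,B2} ∩ {B0,B3} ∩ {B0,B5} = {B0}; idom=B0

DF walk-up:
  join B3 pred B0: · stop@B0
  join B3 pred B1: B1 stop@B0
  join B3 pred B2: B2→B1 stop@B0
  join B5 pred B0: · stop@B0
  join B5 pred B3: B3 stop@B0
  join B5 pred B7: B7→B5 stop@B0
  join B8 pred B2: B2→B1 stop@B0
  join B8 pred B3: B3 stop@B0
  join B8 pred B5: B5 stop@B0
  DF(B0)=∅
  DF(B1)={B3,B8}
  DF(B2)={B3,B8}
  DF(B3)={B5,B8}
  DF(B4)=∅
  DF(B5)={B5,B8}
  DF(B6)=∅
  DF(B7)={B5}
  DF(B8)=∅

φ for u: defs {B0,B1,B8}
  DF⁺ = {B3,B5,B8}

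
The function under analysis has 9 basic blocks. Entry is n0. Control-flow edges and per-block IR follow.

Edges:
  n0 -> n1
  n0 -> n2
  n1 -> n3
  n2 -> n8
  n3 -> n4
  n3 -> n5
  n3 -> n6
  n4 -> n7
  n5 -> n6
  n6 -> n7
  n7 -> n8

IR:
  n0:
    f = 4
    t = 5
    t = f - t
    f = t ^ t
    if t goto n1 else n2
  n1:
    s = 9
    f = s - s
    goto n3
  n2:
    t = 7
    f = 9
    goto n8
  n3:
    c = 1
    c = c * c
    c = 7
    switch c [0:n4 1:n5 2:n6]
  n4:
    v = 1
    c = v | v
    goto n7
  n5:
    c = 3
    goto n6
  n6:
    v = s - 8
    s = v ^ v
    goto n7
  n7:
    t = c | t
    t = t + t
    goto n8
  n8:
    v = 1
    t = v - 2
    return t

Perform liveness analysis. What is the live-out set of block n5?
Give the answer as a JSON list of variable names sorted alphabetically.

Answer: ["c", "s", "t"]

Working:
Block summaries:
  n0 def {f,t} use ∅
  n1 def {f,s} use ∅
  n2 def {f,t} use ∅
  n3 def {c} use ∅
  n4 def {c,v} use ∅
  n5 def {c} use ∅
  n6 def {s,v} use {s}
  n7 def {t} use {c,t}
  n8 def {t,v} use ∅

Backward fixpoint:
  n0 li=∅ lo={t}
  n1 li={t} lo={s,t}
  n2 li=∅ lo=∅
  n3 li={s,t} lo={c,s,t}
  n4 li={t} lo={c,t}
  n5 li={s,t} lo={c,s,t}
  n6 li={c,s,t} lo={c,t}
  n7 li={c,t} lo=∅
  n8 li=∅ lo=∅

live-out(n5) = ["c", "s", "t"]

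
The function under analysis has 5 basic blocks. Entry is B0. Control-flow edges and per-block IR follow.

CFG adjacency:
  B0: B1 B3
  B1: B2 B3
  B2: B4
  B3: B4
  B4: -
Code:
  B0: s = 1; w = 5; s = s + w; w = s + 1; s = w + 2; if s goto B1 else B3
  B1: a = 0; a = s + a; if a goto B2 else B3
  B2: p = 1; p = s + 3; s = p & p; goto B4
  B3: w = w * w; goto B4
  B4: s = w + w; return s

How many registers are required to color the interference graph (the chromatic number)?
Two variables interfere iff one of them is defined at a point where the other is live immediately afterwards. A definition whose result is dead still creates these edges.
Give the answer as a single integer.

Block summaries:
  B0: def={s,w} ue=∅
  B1: def={a} ue={s}
  B2: def={p,s} ue={s}
  B3: def={w} ue={w}
  B4: def={s} ue={w}

Liveness:
  B0: in=∅ out={s,w}
  B1: in={s,w} out={s,w}
  B2: in={s,w} out={w}
  B3: in={w} out={w}
  B4: in={w} out=∅

Interfere edges:
  a: {s,w}
  p: {s,w}
  s: {a,p,w}
  w: {a,p,s}

Colouring:
  lower bound: {a,s,w} mutually conflict ⇒ χ ≥ 3
  3-colouring: c0={s}  c1={w}  c2={a,p}
  χ = 3

Answer: 3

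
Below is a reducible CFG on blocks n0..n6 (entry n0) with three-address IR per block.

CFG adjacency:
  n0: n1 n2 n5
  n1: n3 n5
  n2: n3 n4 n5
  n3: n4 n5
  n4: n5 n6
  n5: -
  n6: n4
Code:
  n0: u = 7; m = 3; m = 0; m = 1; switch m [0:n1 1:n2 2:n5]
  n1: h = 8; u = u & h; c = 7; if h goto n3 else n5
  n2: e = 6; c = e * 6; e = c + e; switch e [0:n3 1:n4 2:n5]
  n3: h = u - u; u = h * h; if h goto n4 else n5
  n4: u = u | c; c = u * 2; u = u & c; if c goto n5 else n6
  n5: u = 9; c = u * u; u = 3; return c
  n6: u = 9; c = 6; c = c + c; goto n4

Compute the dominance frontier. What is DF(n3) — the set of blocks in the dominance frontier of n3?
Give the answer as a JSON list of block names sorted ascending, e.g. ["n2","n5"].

Answer: ["n4", "n5"]

Derivation:
idom tree: n1←n0 n2←n0 n3←n0 n4←n0 n5←n0 n6←n4
Join-block Dom:
  n3: preds {n1,n2}: {n0,n1} ∩ {n0,n2} = {n0}; idom=n0
  n4: preds {n2,n3,n6}: {n0,n2} ∩ {n0,n3} ∩ {n0,n4,n6} = {n0}; idom=n0
  n5: preds {n0,n1,n2,n3,n4}: {n0} ∩ {n0,n1} ∩ {n0,n2} ∩ {n0,n3} ∩ {n0,n4} = {n0}; idom=n0

Frontier:
  join n3 pred n1: n1 stop@n0
  join n3 pred n2: n2 stop@n0
  join n4 pred n2: n2 stop@n0
  join n4 pred n3: n3 stop@n0
  join n4 pred n6: n6→n4 stop@n0
  join n5 pred n0: · stop@n0
  join n5 pred n1: n1 stop@n0
  join n5 pred n2: n2 stop@n0
  join n5 pred n3: n3 stop@n0
  join n5 pred n4: n4 stop@n0
  DF(n0)=∅
  DF(n1)={n3,n5}
  DF(n2)={n3,n4,n5}
  DF(n3)={n4,n5}
  DF(n4)={n4,n5}
  DF(n5)=∅
  DF(n6)={n4}

DF(n3) = ["n4", "n5"]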